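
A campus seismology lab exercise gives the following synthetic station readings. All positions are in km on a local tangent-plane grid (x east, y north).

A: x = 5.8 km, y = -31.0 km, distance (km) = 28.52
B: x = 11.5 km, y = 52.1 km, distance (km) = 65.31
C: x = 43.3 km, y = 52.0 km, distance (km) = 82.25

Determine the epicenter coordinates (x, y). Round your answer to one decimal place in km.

x ≈ -12.1 km, y ≈ -8.8 km

Circle about each station: (x − 5.8)² + (y + 31.0)² = 28.52²; (x − 11.5)² + (y − 52.1)² = 65.31²; (x − 43.3)² + (y − 52.0)² = 82.25².
Subtracting the A equation from the B and C equations removes the quadratic terms:
11.4 x + 166.2 y = -1599.99
75.0 x + 166.0 y = -2367.42
Solving the 2×2 system: x ≈ -12.1, y ≈ -8.8 km.
Check against A (with the unrounded x, y): √((x − 5.8)²+(y + 31.0)²) = 28.52 ≈ 28.52 km. ✓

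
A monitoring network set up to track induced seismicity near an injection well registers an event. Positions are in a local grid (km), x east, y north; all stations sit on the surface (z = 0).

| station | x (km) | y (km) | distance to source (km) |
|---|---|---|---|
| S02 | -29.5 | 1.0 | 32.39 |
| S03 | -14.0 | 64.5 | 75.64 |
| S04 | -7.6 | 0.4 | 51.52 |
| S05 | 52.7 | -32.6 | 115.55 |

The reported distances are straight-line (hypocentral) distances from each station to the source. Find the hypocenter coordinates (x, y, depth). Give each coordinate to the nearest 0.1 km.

Each station gives a sphere (x−x_i)² + (y−y_i)² + z² = d_i² (stations at z=0).
Subtracting the S02 sphere from S03 and S04: z² cancels, leaving linear equations in x and y:
31.0 x + 127.0 y = -1187.30
43.8 x − 1.2 y = -2418.53
Solving: x ≈ -55.105, y ≈ 4.102 km (keep extra digits for the depth step; rounded: -55.1, 4.1).
Then from the S02 sphere: z² = 32.39² − (x + 29.5)² − (y − 1.0)² with x = -55.105, y = 4.102, so z ≈ 19.593 ≈ 19.6 km.

x ≈ -55.1 km, y ≈ 4.1 km, depth ≈ 19.6 km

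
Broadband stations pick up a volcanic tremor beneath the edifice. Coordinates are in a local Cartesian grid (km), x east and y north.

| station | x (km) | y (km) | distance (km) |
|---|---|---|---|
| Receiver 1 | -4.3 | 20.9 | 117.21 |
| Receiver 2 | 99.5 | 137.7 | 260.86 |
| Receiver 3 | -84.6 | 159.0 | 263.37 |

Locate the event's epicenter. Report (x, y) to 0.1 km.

-17.2 km east, -95.6 km north

Circle about each station: (x + 4.3)² + (y − 20.9)² = 117.21²; (x − 99.5)² + (y − 137.7)² = 260.86²; (x + 84.6)² + (y − 159.0)² = 263.37².
Subtracting pairs of circle equations eliminates x²+y² and gives linear equations (the radical axes):
207.6 x + 233.6 y = -25903.52
-160.6 x + 276.2 y = -23642.71
Solving the 2×2 system: x ≈ -17.2, y ≈ -95.6 km.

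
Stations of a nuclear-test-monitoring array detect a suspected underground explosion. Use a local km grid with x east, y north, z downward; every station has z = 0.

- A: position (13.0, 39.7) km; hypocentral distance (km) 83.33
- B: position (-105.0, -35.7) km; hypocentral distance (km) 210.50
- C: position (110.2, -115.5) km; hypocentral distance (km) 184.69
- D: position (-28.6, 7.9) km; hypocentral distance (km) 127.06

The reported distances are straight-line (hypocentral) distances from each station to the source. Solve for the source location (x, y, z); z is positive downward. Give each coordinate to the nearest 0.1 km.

(76.1, 58.7, 51.0)

Each station gives a sphere (x−x_i)² + (y−y_i)² + z² = d_i² (stations at z=0).
Subtracting the A sphere from B and C: z² cancels, leaving linear equations in x and y:
-236.0 x − 150.8 y = -26811.96
194.4 x − 310.4 y = -3427.31
Solving: x ≈ 76.100, y ≈ 58.702 km (keep extra digits for the depth step; rounded: 76.1, 58.7).
Then from the A sphere: z² = 83.33² − (x − 13.0)² − (y − 39.7)² with x = 76.100, y = 58.702, so z ≈ 51.002 ≈ 51.0 km.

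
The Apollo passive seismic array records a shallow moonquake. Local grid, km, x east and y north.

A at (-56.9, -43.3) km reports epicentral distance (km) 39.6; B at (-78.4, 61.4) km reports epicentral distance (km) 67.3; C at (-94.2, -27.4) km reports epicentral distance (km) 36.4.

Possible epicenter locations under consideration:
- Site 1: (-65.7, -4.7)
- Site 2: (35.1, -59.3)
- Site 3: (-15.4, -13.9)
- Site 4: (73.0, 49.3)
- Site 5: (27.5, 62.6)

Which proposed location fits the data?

For each candidate, compare |candidate − station| to the reported distance:
Site 1: residuals A 0.0, B 0.0, C 0.0 → max 0.0 km
Site 2: residuals A 53.8, B 98.4, C 96.8 → max 98.4 km
Site 3: residuals A 11.3, B 30.9, C 43.5 → max 43.5 km
Site 4: residuals A 119.9, B 84.6, C 147.6 → max 147.6 km
Site 5: residuals A 95.8, B 38.6, C 115.0 → max 115.0 km
Only Site 1 has all residuals ≈ 0.

Site 1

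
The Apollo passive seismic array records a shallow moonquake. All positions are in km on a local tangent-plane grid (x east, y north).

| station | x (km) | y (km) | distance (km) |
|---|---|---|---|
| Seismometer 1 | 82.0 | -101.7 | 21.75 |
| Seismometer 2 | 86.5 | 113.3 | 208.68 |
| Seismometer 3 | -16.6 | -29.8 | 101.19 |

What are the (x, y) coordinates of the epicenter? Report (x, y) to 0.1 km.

(61.7, -93.9)

Circle about each station: (x − 82.0)² + (y + 101.7)² = 21.75²; (x − 86.5)² + (y − 113.3)² = 208.68²; (x + 16.6)² + (y + 29.8)² = 101.19².
Subtracting the Seismometer 1 equation from the Seismometer 2 and Seismometer 3 equations removes the quadratic terms:
9.0 x + 430.0 y = -39822.03
-197.2 x + 143.8 y = -25669.64
Solving the 2×2 system: x ≈ 61.7, y ≈ -93.9 km.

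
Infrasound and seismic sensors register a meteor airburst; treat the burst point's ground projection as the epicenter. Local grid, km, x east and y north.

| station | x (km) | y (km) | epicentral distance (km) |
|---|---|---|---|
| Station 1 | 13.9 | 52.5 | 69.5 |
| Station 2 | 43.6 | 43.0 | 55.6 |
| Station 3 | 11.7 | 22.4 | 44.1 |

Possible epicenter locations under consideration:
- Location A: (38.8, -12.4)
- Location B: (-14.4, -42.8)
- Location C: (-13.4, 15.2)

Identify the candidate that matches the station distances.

Location A

For each candidate, compare |candidate − station| to the reported distance:
Location A: residuals Station 1 0.0, Station 2 0.0, Station 3 0.0 → max 0.0 km
Location B: residuals Station 1 29.9, Station 2 48.0, Station 3 26.1 → max 48.0 km
Location C: residuals Station 1 23.3, Station 2 7.8, Station 3 18.0 → max 23.3 km
Only Location A has all residuals ≈ 0.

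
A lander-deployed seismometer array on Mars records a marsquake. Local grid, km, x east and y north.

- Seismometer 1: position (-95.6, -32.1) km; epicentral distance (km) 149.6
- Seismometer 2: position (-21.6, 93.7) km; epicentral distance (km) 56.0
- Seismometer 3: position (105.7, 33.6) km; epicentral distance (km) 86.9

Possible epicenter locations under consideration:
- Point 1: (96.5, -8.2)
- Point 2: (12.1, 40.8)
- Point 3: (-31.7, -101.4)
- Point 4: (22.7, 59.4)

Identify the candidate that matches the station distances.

For each candidate, compare |candidate − station| to the reported distance:
Point 1: residuals Seismometer 1 44.0, Seismometer 2 100.0, Seismometer 3 44.1 → max 100.0 km
Point 2: residuals Seismometer 1 19.5, Seismometer 2 6.7, Seismometer 3 7.0 → max 19.5 km
Point 3: residuals Seismometer 1 55.3, Seismometer 2 139.4, Seismometer 3 105.7 → max 139.4 km
Point 4: residuals Seismometer 1 0.0, Seismometer 2 0.0, Seismometer 3 0.0 → max 0.0 km
Only Point 4 has all residuals ≈ 0.

Point 4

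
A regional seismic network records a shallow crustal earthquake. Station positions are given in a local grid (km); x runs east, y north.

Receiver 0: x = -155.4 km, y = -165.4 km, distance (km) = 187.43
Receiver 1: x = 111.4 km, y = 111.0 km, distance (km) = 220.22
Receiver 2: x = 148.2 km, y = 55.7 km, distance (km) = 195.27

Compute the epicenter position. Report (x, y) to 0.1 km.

(14.8, -86.9)

Circle about each station: (x + 155.4)² + (y + 165.4)² = 187.43²; (x − 111.4)² + (y − 111.0)² = 220.22²; (x − 148.2)² + (y − 55.7)² = 195.27².
Subtracting the Receiver 0 equation from the Receiver 1 and Receiver 2 equations removes the quadratic terms:
533.6 x + 552.8 y = -40142.20
607.2 x + 442.2 y = -29440.96
Solving the 2×2 system: x ≈ 14.8, y ≈ -86.9 km.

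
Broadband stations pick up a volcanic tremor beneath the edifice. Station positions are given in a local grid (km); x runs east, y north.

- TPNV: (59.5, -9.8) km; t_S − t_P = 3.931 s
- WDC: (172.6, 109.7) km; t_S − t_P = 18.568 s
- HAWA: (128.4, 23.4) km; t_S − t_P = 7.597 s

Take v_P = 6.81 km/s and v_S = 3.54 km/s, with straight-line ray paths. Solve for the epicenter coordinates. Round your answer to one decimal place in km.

72.9 km east, 15.9 km north

Distance from S−P lag: d = Δt · v_P v_S / (v_P − v_S) = Δt · (6.81·3.54)/(6.81−3.54) ≈ 7.3723·Δt.
So d_TPNV = 28.98, d_WDC = 136.89, d_HAWA = 56.01 km.
Circle about each station: (x − 59.5)² + (y + 9.8)² = 28.98²; (x − 172.6)² + (y − 109.7)² = 136.89²; (x − 128.4)² + (y − 23.4)² = 56.01².
Subtracting pairs of circle equations eliminates x²+y² and gives linear equations (the radical axes):
226.2 x + 239.0 y = 20289.53
137.8 x + 66.4 y = 11100.55
Solving the 2×2 system: x ≈ 72.9, y ≈ 15.9 km.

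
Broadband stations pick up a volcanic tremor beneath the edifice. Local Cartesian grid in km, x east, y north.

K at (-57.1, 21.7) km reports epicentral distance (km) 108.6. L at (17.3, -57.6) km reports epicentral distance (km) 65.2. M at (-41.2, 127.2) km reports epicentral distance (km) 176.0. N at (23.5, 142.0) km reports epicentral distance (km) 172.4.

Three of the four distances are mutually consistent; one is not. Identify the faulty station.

L

Solve using three stations at a time. Using K, M, N (subtract circle equations pairwise → linear system) gives (x, y) ≈ (38.4, -29.7).
Distances from that point to each station vs reported:
  K: calculated 108.4 vs reported 108.6 → residual 0.2 km
  L: calculated 35.0 vs reported 65.2 → residual 30.2 km
  M: calculated 175.9 vs reported 176.0 → residual 0.1 km
  N: calculated 172.3 vs reported 172.4 → residual 0.1 km
K, M, N are mutually consistent (residuals ≈ 0); L is off by 30.2 km.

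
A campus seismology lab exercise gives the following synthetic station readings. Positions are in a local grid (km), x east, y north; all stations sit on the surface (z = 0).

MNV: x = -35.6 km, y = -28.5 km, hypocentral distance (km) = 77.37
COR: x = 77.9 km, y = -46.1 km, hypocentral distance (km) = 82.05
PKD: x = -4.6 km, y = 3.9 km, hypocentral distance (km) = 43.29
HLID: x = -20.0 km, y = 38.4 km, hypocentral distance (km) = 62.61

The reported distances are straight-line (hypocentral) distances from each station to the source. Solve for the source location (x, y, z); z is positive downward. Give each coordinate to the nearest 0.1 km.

Each station gives a sphere (x−x_i)² + (y−y_i)² + z² = d_i² (stations at z=0).
Subtracting the MNV sphere from COR and PKD: z² cancels, leaving linear equations in x and y:
227.0 x − 35.2 y = 5367.92
62.0 x + 64.8 y = 2068.85
Solving: x ≈ 24.903, y ≈ 8.100 km (keep extra digits for the depth step; rounded: 24.9, 8.1).
Then from the MNV sphere: z² = 77.37² − (x + 35.6)² − (y + 28.5)² with x = 24.903, y = 8.100, so z ≈ 31.400 ≈ 31.4 km.

(24.9, 8.1, 31.4)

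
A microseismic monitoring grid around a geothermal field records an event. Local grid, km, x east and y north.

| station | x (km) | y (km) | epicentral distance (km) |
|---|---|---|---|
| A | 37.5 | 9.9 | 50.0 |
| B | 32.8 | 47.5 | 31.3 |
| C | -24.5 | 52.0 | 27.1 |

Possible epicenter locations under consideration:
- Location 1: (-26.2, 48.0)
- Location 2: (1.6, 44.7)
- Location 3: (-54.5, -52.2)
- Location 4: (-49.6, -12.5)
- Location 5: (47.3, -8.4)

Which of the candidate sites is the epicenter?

Location 2

For each candidate, compare |candidate − station| to the reported distance:
Location 1: residuals A 24.2, B 27.7, C 22.8 → max 27.7 km
Location 2: residuals A 0.0, B 0.0, C 0.0 → max 0.0 km
Location 3: residuals A 61.0, B 101.2, C 81.3 → max 101.2 km
Location 4: residuals A 39.9, B 70.6, C 42.1 → max 70.6 km
Location 5: residuals A 29.2, B 26.4, C 66.7 → max 66.7 km
Only Location 2 has all residuals ≈ 0.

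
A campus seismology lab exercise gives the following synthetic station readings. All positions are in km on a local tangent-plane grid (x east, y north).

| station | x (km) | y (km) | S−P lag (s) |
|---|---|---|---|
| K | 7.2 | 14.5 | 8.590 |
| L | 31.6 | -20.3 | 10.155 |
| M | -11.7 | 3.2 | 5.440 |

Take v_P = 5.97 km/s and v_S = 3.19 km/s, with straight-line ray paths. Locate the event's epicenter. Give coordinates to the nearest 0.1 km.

-37.9 km east, -23.3 km north

Distance from S−P lag: d = Δt · v_P v_S / (v_P − v_S) = Δt · (5.97·3.19)/(5.97−3.19) ≈ 6.8505·Δt.
So d_K = 58.85, d_L = 69.57, d_M = 37.27 km.
Circle about each station: (x − 7.2)² + (y − 14.5)² = 58.85²; (x − 31.6)² + (y + 20.3)² = 69.57²; (x + 11.7)² + (y − 3.2)² = 37.27².
Subtracting the K equation from the L and M equations removes the quadratic terms:
48.8 x − 69.6 y = -228.10
-37.8 x − 22.6 y = 1959.31
Solving the 2×2 system: x ≈ -37.9, y ≈ -23.3 km.
Check against K (with the unrounded x, y): √((x − 7.2)²+(y − 14.5)²) = 58.85 ≈ 58.85 km. ✓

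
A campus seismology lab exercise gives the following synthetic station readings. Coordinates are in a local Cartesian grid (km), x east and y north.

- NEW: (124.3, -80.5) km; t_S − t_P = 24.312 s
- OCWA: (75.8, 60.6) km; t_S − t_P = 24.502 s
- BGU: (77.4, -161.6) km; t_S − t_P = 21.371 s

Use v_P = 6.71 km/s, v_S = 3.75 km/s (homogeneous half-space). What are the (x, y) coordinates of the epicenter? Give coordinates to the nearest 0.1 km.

Distance from S−P lag: d = Δt · v_P v_S / (v_P − v_S) = Δt · (6.71·3.75)/(6.71−3.75) ≈ 8.5008·Δt.
So d_NEW = 206.67, d_OCWA = 208.29, d_BGU = 181.67 km.
Circle about each station: (x − 124.3)² + (y + 80.5)² = 206.67²; (x − 75.8)² + (y − 60.6)² = 208.29²; (x − 77.4)² + (y + 161.6)² = 181.67².
Subtracting the NEW equation from the OCWA and BGU equations removes the quadratic terms:
-97.0 x + 282.2 y = -13184.98
-93.8 x − 162.2 y = 19883.08
Solving the 2×2 system: x ≈ -82.3, y ≈ -75.0 km.

(-82.3, -75.0)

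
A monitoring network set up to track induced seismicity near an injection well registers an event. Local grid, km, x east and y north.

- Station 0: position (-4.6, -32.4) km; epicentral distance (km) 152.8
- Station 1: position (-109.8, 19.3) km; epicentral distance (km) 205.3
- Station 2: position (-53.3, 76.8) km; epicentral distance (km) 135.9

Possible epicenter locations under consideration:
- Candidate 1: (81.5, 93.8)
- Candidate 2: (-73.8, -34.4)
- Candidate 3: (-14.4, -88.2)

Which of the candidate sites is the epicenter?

Candidate 1

For each candidate, compare |candidate − station| to the reported distance:
Candidate 1: residuals Station 0 0.0, Station 1 0.0, Station 2 0.0 → max 0.0 km
Candidate 2: residuals Station 0 83.6, Station 1 140.6, Station 2 22.8 → max 140.6 km
Candidate 3: residuals Station 0 96.1, Station 1 61.6, Station 2 33.6 → max 96.1 km
Only Candidate 1 has all residuals ≈ 0.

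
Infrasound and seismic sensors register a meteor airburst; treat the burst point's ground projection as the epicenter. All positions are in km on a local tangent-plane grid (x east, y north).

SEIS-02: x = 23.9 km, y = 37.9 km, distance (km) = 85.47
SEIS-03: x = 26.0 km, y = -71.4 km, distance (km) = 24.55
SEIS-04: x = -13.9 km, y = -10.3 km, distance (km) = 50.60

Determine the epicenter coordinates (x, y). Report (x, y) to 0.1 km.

(20.4, -47.5)

Circle about each station: (x − 23.9)² + (y − 37.9)² = 85.47²; (x − 26.0)² + (y + 71.4)² = 24.55²; (x + 13.9)² + (y + 10.3)² = 50.60².
Subtracting pairs of circle equations eliminates x²+y² and gives linear equations (the radical axes):
4.2 x − 218.6 y = 10468.76
-75.6 x − 96.4 y = 3036.44
Solving the 2×2 system: x ≈ 20.4, y ≈ -47.5 km.
Check against SEIS-02 (with the unrounded x, y): √((x − 23.9)²+(y − 37.9)²) = 85.47 ≈ 85.47 km. ✓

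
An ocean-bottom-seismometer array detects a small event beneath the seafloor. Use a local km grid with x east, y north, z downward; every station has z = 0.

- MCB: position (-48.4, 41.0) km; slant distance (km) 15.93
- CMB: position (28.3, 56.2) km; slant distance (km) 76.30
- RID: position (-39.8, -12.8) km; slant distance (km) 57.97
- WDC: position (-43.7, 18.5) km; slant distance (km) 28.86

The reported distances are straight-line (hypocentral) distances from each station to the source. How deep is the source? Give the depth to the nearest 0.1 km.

15.5 km

Each station gives a sphere (x−x_i)² + (y−y_i)² + z² = d_i² (stations at z=0).
Subtracting the MCB sphere from CMB and RID: z² cancels, leaving linear equations in x and y:
153.4 x + 30.4 y = -5632.16
17.2 x − 107.6 y = -5382.44
Solving: x ≈ -45.197, y ≈ 42.798 km (keep extra digits for the depth step; rounded: -45.2, 42.8).
Then from the MCB sphere: z² = 15.93² − (x + 48.4)² − (y − 41.0)² with x = -45.197, y = 42.798, so z ≈ 15.501 ≈ 15.5 km.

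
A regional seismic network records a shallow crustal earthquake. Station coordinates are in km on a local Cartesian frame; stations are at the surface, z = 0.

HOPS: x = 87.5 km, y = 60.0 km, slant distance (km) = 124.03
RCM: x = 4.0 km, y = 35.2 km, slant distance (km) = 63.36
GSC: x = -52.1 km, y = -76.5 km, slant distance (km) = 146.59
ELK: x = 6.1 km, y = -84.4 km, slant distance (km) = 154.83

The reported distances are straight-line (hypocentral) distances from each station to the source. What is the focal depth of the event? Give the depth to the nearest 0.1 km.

Each station gives a sphere (x−x_i)² + (y−y_i)² + z² = d_i² (stations at z=0).
Subtracting the HOPS sphere from RCM and GSC: z² cancels, leaving linear equations in x and y:
-167.0 x − 49.6 y = 1367.74
-279.2 x − 273.0 y = -8794.78
Solving: x ≈ -25.506, y ≈ 58.300 km (keep extra digits for the depth step; rounded: -25.5, 58.3).
Then from the HOPS sphere: z² = 124.03² − (x − 87.5)² − (y − 60.0)² with x = -25.506, y = 58.300, so z ≈ 51.090 ≈ 51.1 km.
Check against ELK (with the unrounded solution): distance 154.83 ≈ 154.83 km. ✓

51.1 km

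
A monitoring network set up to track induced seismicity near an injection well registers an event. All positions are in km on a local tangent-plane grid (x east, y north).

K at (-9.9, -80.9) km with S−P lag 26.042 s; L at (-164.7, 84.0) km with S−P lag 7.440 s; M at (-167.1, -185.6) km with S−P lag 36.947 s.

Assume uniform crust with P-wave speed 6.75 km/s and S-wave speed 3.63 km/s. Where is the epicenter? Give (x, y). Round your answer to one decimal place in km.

x ≈ -108.1 km, y ≈ 98.5 km

Distance from S−P lag: d = Δt · v_P v_S / (v_P − v_S) = Δt · (6.75·3.63)/(6.75−3.63) ≈ 7.8534·Δt.
So d_K = 204.52, d_L = 58.43, d_M = 290.16 km.
Circle about each station: (x + 9.9)² + (y + 80.9)² = 204.52²; (x + 164.7)² + (y − 84.0)² = 58.43²; (x + 167.1)² + (y + 185.6)² = 290.16².
Subtracting pairs of circle equations eliminates x²+y² and gives linear equations (the radical axes):
-309.6 x + 329.8 y = 65953.64
-314.4 x − 209.4 y = 13362.55
Solving the 2×2 system: x ≈ -108.1, y ≈ 98.5 km.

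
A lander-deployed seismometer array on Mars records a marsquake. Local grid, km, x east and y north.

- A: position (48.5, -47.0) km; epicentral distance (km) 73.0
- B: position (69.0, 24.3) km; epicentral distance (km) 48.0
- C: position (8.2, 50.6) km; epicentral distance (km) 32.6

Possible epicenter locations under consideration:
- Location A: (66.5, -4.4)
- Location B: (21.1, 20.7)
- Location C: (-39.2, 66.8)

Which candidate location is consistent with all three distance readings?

Location B

For each candidate, compare |candidate − station| to the reported distance:
Location A: residuals A 26.8, B 19.2, C 47.5 → max 47.5 km
Location B: residuals A 0.0, B 0.0, C 0.0 → max 0.0 km
Location C: residuals A 70.7, B 68.2, C 17.5 → max 70.7 km
Only Location B has all residuals ≈ 0.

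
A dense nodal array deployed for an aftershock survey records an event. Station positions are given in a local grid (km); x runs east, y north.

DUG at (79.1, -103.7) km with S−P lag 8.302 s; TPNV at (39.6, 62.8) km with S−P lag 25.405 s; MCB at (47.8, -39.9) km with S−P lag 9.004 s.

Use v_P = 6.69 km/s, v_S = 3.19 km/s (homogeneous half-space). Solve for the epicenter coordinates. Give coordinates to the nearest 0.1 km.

x ≈ 29.9 km, y ≈ -91.8 km

Distance from S−P lag: d = Δt · v_P v_S / (v_P − v_S) = Δt · (6.69·3.19)/(6.69−3.19) ≈ 6.0975·Δt.
So d_DUG = 50.62, d_TPNV = 154.91, d_MCB = 54.90 km.
Circle about each station: (x − 79.1)² + (y + 103.7)² = 50.62²; (x − 39.6)² + (y − 62.8)² = 154.91²; (x − 47.8)² + (y + 39.9)² = 54.90².
Subtracting the DUG equation from the TPNV and MCB equations removes the quadratic terms:
-79.0 x + 333.0 y = -32933.22
-62.6 x + 127.6 y = -13585.28
Solving the 2×2 system: x ≈ 29.9, y ≈ -91.8 km.
Check against DUG (with the unrounded x, y): √((x − 79.1)²+(y + 103.7)²) = 50.64 ≈ 50.62 km. ✓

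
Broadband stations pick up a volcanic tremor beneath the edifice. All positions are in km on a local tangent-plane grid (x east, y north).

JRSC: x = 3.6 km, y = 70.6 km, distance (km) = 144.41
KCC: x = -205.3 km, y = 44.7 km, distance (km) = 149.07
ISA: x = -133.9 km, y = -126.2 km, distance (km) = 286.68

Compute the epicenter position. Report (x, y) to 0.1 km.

Circle about each station: (x − 3.6)² + (y − 70.6)² = 144.41²; (x + 205.3)² + (y − 44.7)² = 149.07²; (x + 133.9)² + (y + 126.2)² = 286.68².
Subtracting the JRSC equation from the KCC and ISA equations removes the quadratic terms:
-417.8 x − 51.8 y = 37781.24
-275.0 x − 393.6 y = -32472.84
Solving the 2×2 system: x ≈ -110.2, y ≈ 159.5 km.

-110.2 km east, 159.5 km north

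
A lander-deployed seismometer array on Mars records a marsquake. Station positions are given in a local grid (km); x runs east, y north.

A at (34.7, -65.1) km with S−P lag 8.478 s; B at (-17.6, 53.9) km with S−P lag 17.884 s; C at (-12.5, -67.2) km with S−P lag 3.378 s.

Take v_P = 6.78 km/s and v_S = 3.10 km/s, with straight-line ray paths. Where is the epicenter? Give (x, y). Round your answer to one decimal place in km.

(-10.6, -48.0)

Distance from S−P lag: d = Δt · v_P v_S / (v_P − v_S) = Δt · (6.78·3.10)/(6.78−3.10) ≈ 5.7114·Δt.
So d_A = 48.42, d_B = 102.14, d_C = 19.29 km.
Circle about each station: (x − 34.7)² + (y + 65.1)² = 48.42²; (x + 17.6)² + (y − 53.9)² = 102.14²; (x + 12.5)² + (y + 67.2)² = 19.29².
Subtracting pairs of circle equations eliminates x²+y² and gives linear equations (the radical axes):
-104.6 x + 238.0 y = -10315.21
-94.4 x − 4.2 y = 1202.38
Solving the 2×2 system: x ≈ -10.6, y ≈ -48.0 km.
Check against A (with the unrounded x, y): √((x − 34.7)²+(y + 65.1)²) = 48.42 ≈ 48.42 km. ✓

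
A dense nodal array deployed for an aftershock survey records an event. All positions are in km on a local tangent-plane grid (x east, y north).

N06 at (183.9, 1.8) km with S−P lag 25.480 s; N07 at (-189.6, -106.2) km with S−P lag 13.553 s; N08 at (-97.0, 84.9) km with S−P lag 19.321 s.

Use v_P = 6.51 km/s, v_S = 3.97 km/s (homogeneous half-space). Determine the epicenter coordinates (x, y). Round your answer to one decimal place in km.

Distance from S−P lag: d = Δt · v_P v_S / (v_P − v_S) = Δt · (6.51·3.97)/(6.51−3.97) ≈ 10.1751·Δt.
So d_N06 = 259.26, d_N07 = 137.90, d_N08 = 196.59 km.
Circle about each station: (x − 183.9)² + (y − 1.8)² = 259.26²; (x + 189.6)² + (y + 106.2)² = 137.90²; (x + 97.0)² + (y − 84.9)² = 196.59².
Subtracting pairs of circle equations eliminates x²+y² and gives linear equations (the radical axes):
-747.0 x − 216.0 y = 61603.49
-561.8 x + 166.2 y = 11362.68
Solving the 2×2 system: x ≈ -51.7, y ≈ -106.4 km.

(-51.7, -106.4)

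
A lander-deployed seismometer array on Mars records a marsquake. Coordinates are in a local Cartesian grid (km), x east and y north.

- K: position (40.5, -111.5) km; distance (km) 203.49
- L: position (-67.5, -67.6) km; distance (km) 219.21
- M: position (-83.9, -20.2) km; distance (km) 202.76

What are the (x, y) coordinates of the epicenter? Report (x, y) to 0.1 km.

Circle about each station: (x − 40.5)² + (y + 111.5)² = 203.49²; (x + 67.5)² + (y + 67.6)² = 219.21²; (x + 83.9)² + (y + 20.2)² = 202.76².
Subtracting pairs of circle equations eliminates x²+y² and gives linear equations (the radical axes):
-216.0 x + 87.8 y = -11591.33
-248.8 x + 182.6 y = -6328.69
Solving the 2×2 system: x ≈ 88.7, y ≈ 86.2 km.

(88.7, 86.2)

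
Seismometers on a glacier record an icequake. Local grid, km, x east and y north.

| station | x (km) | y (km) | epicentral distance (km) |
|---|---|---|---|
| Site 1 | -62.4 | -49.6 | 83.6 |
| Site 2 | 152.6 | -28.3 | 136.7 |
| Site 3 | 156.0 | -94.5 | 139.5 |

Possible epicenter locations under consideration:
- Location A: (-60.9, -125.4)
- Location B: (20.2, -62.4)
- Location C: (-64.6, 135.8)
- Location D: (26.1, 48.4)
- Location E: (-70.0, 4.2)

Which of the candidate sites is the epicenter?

For each candidate, compare |candidate − station| to the reported distance:
Location A: residuals Site 1 7.8, Site 2 97.8, Site 3 79.6 → max 97.8 km
Location B: residuals Site 1 0.0, Site 2 0.0, Site 3 0.0 → max 0.0 km
Location C: residuals Site 1 101.8, Site 2 135.5, Site 3 179.4 → max 179.4 km
Location D: residuals Site 1 48.4, Site 2 11.2, Site 3 53.6 → max 53.6 km
Location E: residuals Site 1 29.3, Site 2 88.3, Site 3 107.1 → max 107.1 km
Only Location B has all residuals ≈ 0.

Location B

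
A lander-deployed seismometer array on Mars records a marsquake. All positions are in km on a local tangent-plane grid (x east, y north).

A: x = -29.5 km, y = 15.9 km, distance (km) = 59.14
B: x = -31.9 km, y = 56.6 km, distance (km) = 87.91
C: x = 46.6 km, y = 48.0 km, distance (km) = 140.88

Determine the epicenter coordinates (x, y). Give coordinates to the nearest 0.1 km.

Circle about each station: (x + 29.5)² + (y − 15.9)² = 59.14²; (x + 31.9)² + (y − 56.6)² = 87.91²; (x − 46.6)² + (y − 48.0)² = 140.88².
Subtracting the A equation from the B and C equations removes the quadratic terms:
-4.8 x + 81.4 y = -1132.52
152.2 x + 64.2 y = -12997.13
Solving the 2×2 system: x ≈ -77.6, y ≈ -18.5 km.

x ≈ -77.6 km, y ≈ -18.5 km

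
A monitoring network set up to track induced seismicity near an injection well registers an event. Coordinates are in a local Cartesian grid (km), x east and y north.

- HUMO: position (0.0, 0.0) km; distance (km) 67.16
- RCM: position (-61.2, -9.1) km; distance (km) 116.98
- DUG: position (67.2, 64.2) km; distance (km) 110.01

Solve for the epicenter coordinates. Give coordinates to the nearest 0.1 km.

Circle about each station: x² + y² = 67.16²; (x + 61.2)² + (y + 9.1)² = 116.98²; (x − 67.2)² + (y − 64.2)² = 110.01².
Subtracting the HUMO equation from the RCM and DUG equations removes the quadratic terms:
-122.4 x − 18.2 y = -5345.60
134.4 x + 128.4 y = 1045.75
Solving the 2×2 system: x ≈ 50.3, y ≈ -44.5 km.

(50.3, -44.5)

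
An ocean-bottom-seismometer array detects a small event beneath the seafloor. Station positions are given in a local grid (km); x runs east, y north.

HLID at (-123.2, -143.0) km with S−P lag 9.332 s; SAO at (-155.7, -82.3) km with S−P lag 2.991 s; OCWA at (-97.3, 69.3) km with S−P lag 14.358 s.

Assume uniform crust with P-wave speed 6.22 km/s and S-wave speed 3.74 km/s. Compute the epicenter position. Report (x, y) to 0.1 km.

Distance from S−P lag: d = Δt · v_P v_S / (v_P − v_S) = Δt · (6.22·3.74)/(6.22−3.74) ≈ 9.3802·Δt.
So d_HLID = 87.54, d_SAO = 28.06, d_OCWA = 134.68 km.
Circle about each station: (x + 123.2)² + (y + 143.0)² = 87.54²; (x + 155.7)² + (y + 82.3)² = 28.06²; (x + 97.3)² + (y − 69.3)² = 134.68².
Subtracting pairs of circle equations eliminates x²+y² and gives linear equations (the radical axes):
-65.0 x + 121.4 y = 2264.43
51.8 x + 424.6 y = -31832.91
Solving the 2×2 system: x ≈ -142.4, y ≈ -57.6 km.

x ≈ -142.4 km, y ≈ -57.6 km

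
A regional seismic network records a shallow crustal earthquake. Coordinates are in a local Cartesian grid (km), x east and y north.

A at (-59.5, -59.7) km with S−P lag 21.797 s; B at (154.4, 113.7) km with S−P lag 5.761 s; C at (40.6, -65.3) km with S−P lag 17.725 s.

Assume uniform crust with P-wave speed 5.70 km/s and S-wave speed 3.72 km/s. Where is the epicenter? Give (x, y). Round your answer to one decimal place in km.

92.8 km east, 117.2 km north

Distance from S−P lag: d = Δt · v_P v_S / (v_P − v_S) = Δt · (5.70·3.72)/(5.70−3.72) ≈ 10.7091·Δt.
So d_A = 233.43, d_B = 61.70, d_C = 189.82 km.
Circle about each station: (x + 59.5)² + (y + 59.7)² = 233.43²; (x − 154.4)² + (y − 113.7)² = 61.70²; (x − 40.6)² + (y + 65.3)² = 189.82².
Subtracting the A equation from the B and C equations removes the quadratic terms:
427.8 x + 346.8 y = 80345.38
200.2 x − 11.2 y = 17266.04
Solving the 2×2 system: x ≈ 92.8, y ≈ 117.2 km.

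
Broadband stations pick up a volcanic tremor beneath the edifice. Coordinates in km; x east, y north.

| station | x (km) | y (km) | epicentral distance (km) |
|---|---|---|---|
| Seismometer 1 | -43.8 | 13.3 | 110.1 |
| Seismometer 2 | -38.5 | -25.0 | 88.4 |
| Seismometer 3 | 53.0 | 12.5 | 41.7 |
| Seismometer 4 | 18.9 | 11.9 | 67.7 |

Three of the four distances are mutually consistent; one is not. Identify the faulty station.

Solve using three stations at a time. Using Seismometer 1, Seismometer 2, Seismometer 4 (subtract circle equations pairwise → linear system) gives (x, y) ≈ (46.3, -50.0).
Distances from that point to each station vs reported:
  Seismometer 1: calculated 110.1 vs reported 110.1 → residual 0.0 km
  Seismometer 2: calculated 88.4 vs reported 88.4 → residual 0.0 km
  Seismometer 3: calculated 62.8 vs reported 41.7 → residual 21.1 km
  Seismometer 4: calculated 67.7 vs reported 67.7 → residual 0.0 km
Seismometer 1, Seismometer 2, Seismometer 4 are mutually consistent (residuals ≈ 0); Seismometer 3 is off by 21.1 km.

Seismometer 3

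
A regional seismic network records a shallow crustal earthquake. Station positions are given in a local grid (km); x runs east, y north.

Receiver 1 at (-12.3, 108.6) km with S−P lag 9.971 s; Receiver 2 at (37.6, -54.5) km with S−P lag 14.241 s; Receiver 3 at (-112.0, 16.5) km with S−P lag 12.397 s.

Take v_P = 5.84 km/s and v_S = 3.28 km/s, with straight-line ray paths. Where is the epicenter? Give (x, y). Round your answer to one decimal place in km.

Distance from S−P lag: d = Δt · v_P v_S / (v_P − v_S) = Δt · (5.84·3.28)/(5.84−3.28) ≈ 7.4825·Δt.
So d_Receiver 1 = 74.61, d_Receiver 2 = 106.56, d_Receiver 3 = 92.76 km.
Circle about each station: (x + 12.3)² + (y − 108.6)² = 74.61²; (x − 37.6)² + (y + 54.5)² = 106.56²; (x + 112.0)² + (y − 16.5)² = 92.76².
Subtracting pairs of circle equations eliminates x²+y² and gives linear equations (the radical axes):
99.8 x − 326.2 y = -13349.62
-199.4 x − 184.2 y = -2166.77
Solving the 2×2 system: x ≈ -21.0, y ≈ 34.5 km.

(-21.0, 34.5)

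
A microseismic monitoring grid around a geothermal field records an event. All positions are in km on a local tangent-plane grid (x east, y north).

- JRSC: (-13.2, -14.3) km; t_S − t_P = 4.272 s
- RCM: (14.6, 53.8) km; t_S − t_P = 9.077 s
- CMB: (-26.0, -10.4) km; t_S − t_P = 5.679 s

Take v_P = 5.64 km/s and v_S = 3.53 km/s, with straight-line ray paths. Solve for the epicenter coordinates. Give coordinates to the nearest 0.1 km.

23.3 km east, -31.4 km north

Distance from S−P lag: d = Δt · v_P v_S / (v_P − v_S) = Δt · (5.64·3.53)/(5.64−3.53) ≈ 9.4356·Δt.
So d_JRSC = 40.31, d_RCM = 85.65, d_CMB = 53.58 km.
Circle about each station: (x + 13.2)² + (y + 14.3)² = 40.31²; (x − 14.6)² + (y − 53.8)² = 85.65²; (x + 26.0)² + (y + 10.4)² = 53.58².
Subtracting pairs of circle equations eliminates x²+y² and gives linear equations (the radical axes):
55.6 x + 136.2 y = -2982.16
-25.6 x + 7.8 y = -840.49
Solving the 2×2 system: x ≈ 23.3, y ≈ -31.4 km.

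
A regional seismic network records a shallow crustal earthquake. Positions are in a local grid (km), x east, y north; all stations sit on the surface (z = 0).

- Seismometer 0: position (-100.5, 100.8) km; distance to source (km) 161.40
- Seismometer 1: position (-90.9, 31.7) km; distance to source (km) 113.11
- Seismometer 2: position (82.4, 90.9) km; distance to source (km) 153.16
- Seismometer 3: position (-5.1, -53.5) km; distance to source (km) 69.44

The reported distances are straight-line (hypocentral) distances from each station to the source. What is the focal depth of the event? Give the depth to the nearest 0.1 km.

Each station gives a sphere (x−x_i)² + (y−y_i)² + z² = d_i² (stations at z=0).
Subtracting the Seismometer 0 sphere from Seismometer 1 and Seismometer 2: z² cancels, leaving linear equations in x and y:
19.2 x − 138.2 y = 2262.90
365.8 x − 19.8 y = -2616.35
Solving: x ≈ -8.100, y ≈ -17.499 km (keep extra digits for the depth step; rounded: -8.1, -17.5).
Then from the Seismometer 0 sphere: z² = 161.40² − (x + 100.5)² − (y − 100.8)² with x = -8.100, y = -17.499, so z ≈ 59.309 ≈ 59.3 km.
Check against Seismometer 3 (with the unrounded solution): distance 69.44 ≈ 69.44 km. ✓

depth ≈ 59.3 km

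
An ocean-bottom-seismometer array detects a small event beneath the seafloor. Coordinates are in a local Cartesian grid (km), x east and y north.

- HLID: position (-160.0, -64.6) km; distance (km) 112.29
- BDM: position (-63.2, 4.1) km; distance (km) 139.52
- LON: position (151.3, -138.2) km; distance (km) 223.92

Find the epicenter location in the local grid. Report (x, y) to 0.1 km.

Circle about each station: (x + 160.0)² + (y + 64.6)² = 112.29²; (x + 63.2)² + (y − 4.1)² = 139.52²; (x − 151.3)² + (y + 138.2)² = 223.92².
Subtracting pairs of circle equations eliminates x²+y² and gives linear equations (the radical axes):
193.6 x + 137.4 y = -32618.90
622.6 x − 147.2 y = -25313.35
Solving the 2×2 system: x ≈ -72.6, y ≈ -135.1 km.

x ≈ -72.6 km, y ≈ -135.1 km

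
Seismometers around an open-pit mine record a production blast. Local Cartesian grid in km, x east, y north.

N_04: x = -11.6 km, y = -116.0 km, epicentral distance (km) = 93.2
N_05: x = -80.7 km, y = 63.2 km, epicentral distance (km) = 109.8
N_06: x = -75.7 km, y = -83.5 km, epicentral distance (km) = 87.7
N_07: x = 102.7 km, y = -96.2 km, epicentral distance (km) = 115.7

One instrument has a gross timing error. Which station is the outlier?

Solve using three stations at a time. Using N_04, N_05, N_06 (subtract circle equations pairwise → linear system) gives (x, y) ≈ (-12.4, -22.8).
Distances from that point to each station vs reported:
  N_04: calculated 93.2 vs reported 93.2 → residual 0.0 km
  N_05: calculated 109.8 vs reported 109.8 → residual 0.0 km
  N_06: calculated 87.7 vs reported 87.7 → residual 0.0 km
  N_07: calculated 136.5 vs reported 115.7 → residual 20.8 km
N_04, N_05, N_06 are mutually consistent (residuals ≈ 0); N_07 is off by 20.8 km.

N_07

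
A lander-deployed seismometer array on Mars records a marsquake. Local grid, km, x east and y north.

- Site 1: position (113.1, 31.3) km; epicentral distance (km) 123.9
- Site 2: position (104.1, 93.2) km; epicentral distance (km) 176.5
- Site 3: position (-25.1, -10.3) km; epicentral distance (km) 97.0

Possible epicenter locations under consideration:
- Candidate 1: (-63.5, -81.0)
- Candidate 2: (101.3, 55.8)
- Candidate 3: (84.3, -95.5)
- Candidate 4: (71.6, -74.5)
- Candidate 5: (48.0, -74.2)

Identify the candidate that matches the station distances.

Candidate 5

For each candidate, compare |candidate − station| to the reported distance:
Candidate 1: residuals Site 1 85.4, Site 2 65.2, Site 3 16.5 → max 85.4 km
Candidate 2: residuals Site 1 96.7, Site 2 139.0, Site 3 45.6 → max 139.0 km
Candidate 3: residuals Site 1 6.1, Site 2 13.2, Site 3 41.7 → max 41.7 km
Candidate 4: residuals Site 1 10.3, Site 2 5.7, Site 3 19.1 → max 19.1 km
Candidate 5: residuals Site 1 0.1, Site 2 0.1, Site 3 0.1 → max 0.1 km
Only Candidate 5 has all residuals ≈ 0.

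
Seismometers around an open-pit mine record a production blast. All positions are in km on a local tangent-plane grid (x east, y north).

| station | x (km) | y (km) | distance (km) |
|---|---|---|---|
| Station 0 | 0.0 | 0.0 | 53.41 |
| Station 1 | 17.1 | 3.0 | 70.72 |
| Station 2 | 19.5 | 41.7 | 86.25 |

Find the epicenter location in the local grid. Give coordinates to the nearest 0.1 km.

-53.2 km east, -4.7 km north

Circle about each station: x² + y² = 53.41²; (x − 17.1)² + (y − 3.0)² = 70.72²; (x − 19.5)² + (y − 41.7)² = 86.25².
Subtracting the Station 0 equation from the Station 1 and Station 2 equations removes the quadratic terms:
34.2 x + 6.0 y = -1847.28
39.0 x + 83.4 y = -2467.29
Solving the 2×2 system: x ≈ -53.2, y ≈ -4.7 km.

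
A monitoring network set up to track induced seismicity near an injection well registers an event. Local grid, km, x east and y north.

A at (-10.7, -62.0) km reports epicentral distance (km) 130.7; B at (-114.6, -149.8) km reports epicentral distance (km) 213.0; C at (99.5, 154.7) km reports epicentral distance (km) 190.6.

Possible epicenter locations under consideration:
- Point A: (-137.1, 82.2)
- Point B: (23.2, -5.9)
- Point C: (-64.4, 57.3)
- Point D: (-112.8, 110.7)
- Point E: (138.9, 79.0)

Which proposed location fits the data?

For each candidate, compare |candidate − station| to the reported distance:
Point A: residuals A 61.1, B 20.1, C 56.9 → max 61.1 km
Point B: residuals A 65.2, B 13.8, C 12.8 → max 65.2 km
Point C: residuals A 0.1, B 0.1, C 0.1 → max 0.1 km
Point D: residuals A 69.9, B 47.5, C 26.2 → max 69.9 km
Point E: residuals A 74.9, B 128.5, C 105.3 → max 128.5 km
Only Point C has all residuals ≈ 0.

Point C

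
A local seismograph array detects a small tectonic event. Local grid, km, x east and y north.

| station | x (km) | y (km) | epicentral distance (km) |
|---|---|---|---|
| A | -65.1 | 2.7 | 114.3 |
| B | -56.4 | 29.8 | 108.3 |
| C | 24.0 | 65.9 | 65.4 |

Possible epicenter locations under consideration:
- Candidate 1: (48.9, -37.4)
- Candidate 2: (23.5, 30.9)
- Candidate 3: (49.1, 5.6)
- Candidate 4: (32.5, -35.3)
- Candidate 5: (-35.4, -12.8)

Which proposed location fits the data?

Candidate 3

For each candidate, compare |candidate − station| to the reported distance:
Candidate 1: residuals A 6.5, B 16.6, C 40.9 → max 40.9 km
Candidate 2: residuals A 21.3, B 28.4, C 30.4 → max 30.4 km
Candidate 3: residuals A 0.1, B 0.1, C 0.1 → max 0.1 km
Candidate 4: residuals A 9.6, B 1.9, C 36.2 → max 36.2 km
Candidate 5: residuals A 80.8, B 60.8, C 33.2 → max 80.8 km
Only Candidate 3 has all residuals ≈ 0.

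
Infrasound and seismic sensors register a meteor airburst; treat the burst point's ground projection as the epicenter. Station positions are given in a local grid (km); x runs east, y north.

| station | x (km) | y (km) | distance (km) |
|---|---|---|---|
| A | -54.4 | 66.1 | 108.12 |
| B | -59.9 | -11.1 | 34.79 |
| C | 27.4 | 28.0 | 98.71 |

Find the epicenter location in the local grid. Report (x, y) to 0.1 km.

Circle about each station: (x + 54.4)² + (y − 66.1)² = 108.12²; (x + 59.9)² + (y + 11.1)² = 34.79²; (x − 27.4)² + (y − 28.0)² = 98.71².
Subtracting pairs of circle equations eliminates x²+y² and gives linear equations (the radical axes):
-11.0 x − 154.4 y = 6862.24
163.6 x − 76.2 y = -3847.54
Solving the 2×2 system: x ≈ -42.8, y ≈ -41.4 km.
Check against A (with the unrounded x, y): √((x + 54.4)²+(y − 66.1)²) = 108.12 ≈ 108.12 km. ✓

x ≈ -42.8 km, y ≈ -41.4 km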